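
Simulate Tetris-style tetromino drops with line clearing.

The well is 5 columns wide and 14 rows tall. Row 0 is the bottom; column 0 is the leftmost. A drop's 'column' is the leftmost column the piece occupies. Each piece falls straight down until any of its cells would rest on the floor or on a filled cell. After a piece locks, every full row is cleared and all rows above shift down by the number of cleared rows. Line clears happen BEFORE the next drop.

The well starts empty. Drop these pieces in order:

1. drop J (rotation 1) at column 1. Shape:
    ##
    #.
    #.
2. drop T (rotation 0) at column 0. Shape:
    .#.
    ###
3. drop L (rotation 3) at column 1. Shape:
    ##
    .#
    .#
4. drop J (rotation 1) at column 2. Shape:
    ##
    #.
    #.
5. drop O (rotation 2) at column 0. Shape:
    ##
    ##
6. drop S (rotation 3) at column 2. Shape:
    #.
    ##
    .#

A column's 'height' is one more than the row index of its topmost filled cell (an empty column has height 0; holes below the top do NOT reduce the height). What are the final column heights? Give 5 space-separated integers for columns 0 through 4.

Answer: 9 9 13 12 0

Derivation:
Drop 1: J rot1 at col 1 lands with bottom-row=0; cleared 0 line(s) (total 0); column heights now [0 3 3 0 0], max=3
Drop 2: T rot0 at col 0 lands with bottom-row=3; cleared 0 line(s) (total 0); column heights now [4 5 4 0 0], max=5
Drop 3: L rot3 at col 1 lands with bottom-row=4; cleared 0 line(s) (total 0); column heights now [4 7 7 0 0], max=7
Drop 4: J rot1 at col 2 lands with bottom-row=7; cleared 0 line(s) (total 0); column heights now [4 7 10 10 0], max=10
Drop 5: O rot2 at col 0 lands with bottom-row=7; cleared 0 line(s) (total 0); column heights now [9 9 10 10 0], max=10
Drop 6: S rot3 at col 2 lands with bottom-row=10; cleared 0 line(s) (total 0); column heights now [9 9 13 12 0], max=13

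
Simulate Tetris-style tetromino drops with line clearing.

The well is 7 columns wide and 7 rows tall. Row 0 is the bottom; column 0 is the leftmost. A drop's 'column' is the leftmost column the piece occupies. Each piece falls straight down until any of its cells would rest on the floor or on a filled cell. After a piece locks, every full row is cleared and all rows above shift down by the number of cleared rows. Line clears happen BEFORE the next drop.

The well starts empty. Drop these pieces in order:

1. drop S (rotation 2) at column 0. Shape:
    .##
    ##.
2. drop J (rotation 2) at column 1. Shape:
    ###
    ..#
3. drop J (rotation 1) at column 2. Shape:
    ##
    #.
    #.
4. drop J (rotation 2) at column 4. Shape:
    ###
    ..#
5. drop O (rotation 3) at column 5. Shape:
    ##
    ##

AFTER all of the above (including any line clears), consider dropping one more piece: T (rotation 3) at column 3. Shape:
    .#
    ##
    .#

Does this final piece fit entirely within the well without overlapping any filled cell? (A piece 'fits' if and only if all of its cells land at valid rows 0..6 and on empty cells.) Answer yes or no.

Drop 1: S rot2 at col 0 lands with bottom-row=0; cleared 0 line(s) (total 0); column heights now [1 2 2 0 0 0 0], max=2
Drop 2: J rot2 at col 1 lands with bottom-row=1; cleared 0 line(s) (total 0); column heights now [1 3 3 3 0 0 0], max=3
Drop 3: J rot1 at col 2 lands with bottom-row=3; cleared 0 line(s) (total 0); column heights now [1 3 6 6 0 0 0], max=6
Drop 4: J rot2 at col 4 lands with bottom-row=0; cleared 0 line(s) (total 0); column heights now [1 3 6 6 2 2 2], max=6
Drop 5: O rot3 at col 5 lands with bottom-row=2; cleared 0 line(s) (total 0); column heights now [1 3 6 6 2 4 4], max=6
Test piece T rot3 at col 3 (width 2): heights before test = [1 3 6 6 2 4 4]; fits = False

Answer: no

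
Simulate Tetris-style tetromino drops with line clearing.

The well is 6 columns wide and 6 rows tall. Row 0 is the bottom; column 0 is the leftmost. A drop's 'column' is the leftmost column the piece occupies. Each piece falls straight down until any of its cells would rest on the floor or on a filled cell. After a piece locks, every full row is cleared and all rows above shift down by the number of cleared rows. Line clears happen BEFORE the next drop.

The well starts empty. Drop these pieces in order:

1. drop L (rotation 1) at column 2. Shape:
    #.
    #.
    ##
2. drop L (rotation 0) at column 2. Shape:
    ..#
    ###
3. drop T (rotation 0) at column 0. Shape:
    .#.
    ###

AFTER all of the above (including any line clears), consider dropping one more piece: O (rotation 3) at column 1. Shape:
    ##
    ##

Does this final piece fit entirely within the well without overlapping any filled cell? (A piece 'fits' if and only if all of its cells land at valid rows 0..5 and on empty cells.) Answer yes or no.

Drop 1: L rot1 at col 2 lands with bottom-row=0; cleared 0 line(s) (total 0); column heights now [0 0 3 1 0 0], max=3
Drop 2: L rot0 at col 2 lands with bottom-row=3; cleared 0 line(s) (total 0); column heights now [0 0 4 4 5 0], max=5
Drop 3: T rot0 at col 0 lands with bottom-row=4; cleared 0 line(s) (total 0); column heights now [5 6 5 4 5 0], max=6
Test piece O rot3 at col 1 (width 2): heights before test = [5 6 5 4 5 0]; fits = False

Answer: no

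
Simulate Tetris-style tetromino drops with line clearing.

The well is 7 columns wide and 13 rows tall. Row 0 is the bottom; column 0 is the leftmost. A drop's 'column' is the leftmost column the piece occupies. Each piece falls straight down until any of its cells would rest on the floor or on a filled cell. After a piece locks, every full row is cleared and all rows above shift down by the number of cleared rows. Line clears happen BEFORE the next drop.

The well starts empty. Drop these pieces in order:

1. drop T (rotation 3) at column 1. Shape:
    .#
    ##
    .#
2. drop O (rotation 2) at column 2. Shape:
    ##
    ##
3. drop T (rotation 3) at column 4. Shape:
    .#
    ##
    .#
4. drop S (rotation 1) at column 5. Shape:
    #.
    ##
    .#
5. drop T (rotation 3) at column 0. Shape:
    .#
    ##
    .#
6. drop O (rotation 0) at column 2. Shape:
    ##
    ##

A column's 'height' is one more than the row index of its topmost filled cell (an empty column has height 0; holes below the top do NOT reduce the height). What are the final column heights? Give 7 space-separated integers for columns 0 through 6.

Answer: 4 5 7 7 2 5 4

Derivation:
Drop 1: T rot3 at col 1 lands with bottom-row=0; cleared 0 line(s) (total 0); column heights now [0 2 3 0 0 0 0], max=3
Drop 2: O rot2 at col 2 lands with bottom-row=3; cleared 0 line(s) (total 0); column heights now [0 2 5 5 0 0 0], max=5
Drop 3: T rot3 at col 4 lands with bottom-row=0; cleared 0 line(s) (total 0); column heights now [0 2 5 5 2 3 0], max=5
Drop 4: S rot1 at col 5 lands with bottom-row=2; cleared 0 line(s) (total 0); column heights now [0 2 5 5 2 5 4], max=5
Drop 5: T rot3 at col 0 lands with bottom-row=2; cleared 0 line(s) (total 0); column heights now [4 5 5 5 2 5 4], max=5
Drop 6: O rot0 at col 2 lands with bottom-row=5; cleared 0 line(s) (total 0); column heights now [4 5 7 7 2 5 4], max=7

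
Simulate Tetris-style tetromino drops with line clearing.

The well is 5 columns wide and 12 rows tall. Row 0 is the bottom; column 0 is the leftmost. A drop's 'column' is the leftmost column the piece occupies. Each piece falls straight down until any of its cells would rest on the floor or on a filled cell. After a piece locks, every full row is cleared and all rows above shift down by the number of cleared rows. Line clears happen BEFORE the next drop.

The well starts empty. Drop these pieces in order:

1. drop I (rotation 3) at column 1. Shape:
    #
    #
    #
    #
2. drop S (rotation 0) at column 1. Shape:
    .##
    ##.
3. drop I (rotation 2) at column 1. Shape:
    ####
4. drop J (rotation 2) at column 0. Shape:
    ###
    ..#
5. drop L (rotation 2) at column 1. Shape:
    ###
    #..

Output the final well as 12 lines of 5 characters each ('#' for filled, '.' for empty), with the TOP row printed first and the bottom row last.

Drop 1: I rot3 at col 1 lands with bottom-row=0; cleared 0 line(s) (total 0); column heights now [0 4 0 0 0], max=4
Drop 2: S rot0 at col 1 lands with bottom-row=4; cleared 0 line(s) (total 0); column heights now [0 5 6 6 0], max=6
Drop 3: I rot2 at col 1 lands with bottom-row=6; cleared 0 line(s) (total 0); column heights now [0 7 7 7 7], max=7
Drop 4: J rot2 at col 0 lands with bottom-row=7; cleared 0 line(s) (total 0); column heights now [9 9 9 7 7], max=9
Drop 5: L rot2 at col 1 lands with bottom-row=9; cleared 0 line(s) (total 0); column heights now [9 11 11 11 7], max=11

Answer: .....
.###.
.#...
###..
..#..
.####
..##.
.##..
.#...
.#...
.#...
.#...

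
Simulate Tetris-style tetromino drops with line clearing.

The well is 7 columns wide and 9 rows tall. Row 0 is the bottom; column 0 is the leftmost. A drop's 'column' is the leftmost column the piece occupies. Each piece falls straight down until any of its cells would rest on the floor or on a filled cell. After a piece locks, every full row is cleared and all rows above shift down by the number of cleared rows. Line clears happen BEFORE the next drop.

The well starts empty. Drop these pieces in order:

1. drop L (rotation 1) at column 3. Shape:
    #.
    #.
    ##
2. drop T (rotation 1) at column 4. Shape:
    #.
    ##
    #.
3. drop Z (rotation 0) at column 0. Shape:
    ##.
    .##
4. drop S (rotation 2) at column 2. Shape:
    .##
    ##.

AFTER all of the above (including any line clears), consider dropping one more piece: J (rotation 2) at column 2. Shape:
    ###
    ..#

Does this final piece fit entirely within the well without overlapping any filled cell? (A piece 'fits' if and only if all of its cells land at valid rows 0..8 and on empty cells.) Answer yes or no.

Drop 1: L rot1 at col 3 lands with bottom-row=0; cleared 0 line(s) (total 0); column heights now [0 0 0 3 1 0 0], max=3
Drop 2: T rot1 at col 4 lands with bottom-row=1; cleared 0 line(s) (total 0); column heights now [0 0 0 3 4 3 0], max=4
Drop 3: Z rot0 at col 0 lands with bottom-row=0; cleared 0 line(s) (total 0); column heights now [2 2 1 3 4 3 0], max=4
Drop 4: S rot2 at col 2 lands with bottom-row=3; cleared 0 line(s) (total 0); column heights now [2 2 4 5 5 3 0], max=5
Test piece J rot2 at col 2 (width 3): heights before test = [2 2 4 5 5 3 0]; fits = True

Answer: yes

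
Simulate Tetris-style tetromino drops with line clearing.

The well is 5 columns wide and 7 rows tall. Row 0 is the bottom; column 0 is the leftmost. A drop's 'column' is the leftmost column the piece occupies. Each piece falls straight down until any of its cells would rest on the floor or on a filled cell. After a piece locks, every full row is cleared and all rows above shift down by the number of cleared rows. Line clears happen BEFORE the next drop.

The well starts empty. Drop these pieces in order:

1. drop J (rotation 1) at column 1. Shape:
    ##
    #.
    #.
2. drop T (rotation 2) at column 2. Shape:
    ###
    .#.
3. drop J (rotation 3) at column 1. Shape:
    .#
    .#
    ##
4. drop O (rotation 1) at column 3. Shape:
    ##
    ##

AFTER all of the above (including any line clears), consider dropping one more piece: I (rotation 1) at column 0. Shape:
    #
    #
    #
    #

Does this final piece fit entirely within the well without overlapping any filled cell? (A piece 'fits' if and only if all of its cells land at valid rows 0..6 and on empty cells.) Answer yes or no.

Answer: yes

Derivation:
Drop 1: J rot1 at col 1 lands with bottom-row=0; cleared 0 line(s) (total 0); column heights now [0 3 3 0 0], max=3
Drop 2: T rot2 at col 2 lands with bottom-row=2; cleared 0 line(s) (total 0); column heights now [0 3 4 4 4], max=4
Drop 3: J rot3 at col 1 lands with bottom-row=4; cleared 0 line(s) (total 0); column heights now [0 5 7 4 4], max=7
Drop 4: O rot1 at col 3 lands with bottom-row=4; cleared 0 line(s) (total 0); column heights now [0 5 7 6 6], max=7
Test piece I rot1 at col 0 (width 1): heights before test = [0 5 7 6 6]; fits = True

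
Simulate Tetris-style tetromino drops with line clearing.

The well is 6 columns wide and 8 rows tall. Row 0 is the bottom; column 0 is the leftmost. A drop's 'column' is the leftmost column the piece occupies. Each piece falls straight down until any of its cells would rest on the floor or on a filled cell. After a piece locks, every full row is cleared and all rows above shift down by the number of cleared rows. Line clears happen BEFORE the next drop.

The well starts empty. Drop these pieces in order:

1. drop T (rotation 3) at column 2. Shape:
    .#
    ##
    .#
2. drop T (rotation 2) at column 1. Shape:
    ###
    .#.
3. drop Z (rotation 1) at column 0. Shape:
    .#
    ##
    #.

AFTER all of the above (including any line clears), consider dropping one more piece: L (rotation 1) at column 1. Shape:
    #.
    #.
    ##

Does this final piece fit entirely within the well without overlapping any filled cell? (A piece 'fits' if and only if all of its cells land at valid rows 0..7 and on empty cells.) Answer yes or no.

Answer: no

Derivation:
Drop 1: T rot3 at col 2 lands with bottom-row=0; cleared 0 line(s) (total 0); column heights now [0 0 2 3 0 0], max=3
Drop 2: T rot2 at col 1 lands with bottom-row=2; cleared 0 line(s) (total 0); column heights now [0 4 4 4 0 0], max=4
Drop 3: Z rot1 at col 0 lands with bottom-row=3; cleared 0 line(s) (total 0); column heights now [5 6 4 4 0 0], max=6
Test piece L rot1 at col 1 (width 2): heights before test = [5 6 4 4 0 0]; fits = False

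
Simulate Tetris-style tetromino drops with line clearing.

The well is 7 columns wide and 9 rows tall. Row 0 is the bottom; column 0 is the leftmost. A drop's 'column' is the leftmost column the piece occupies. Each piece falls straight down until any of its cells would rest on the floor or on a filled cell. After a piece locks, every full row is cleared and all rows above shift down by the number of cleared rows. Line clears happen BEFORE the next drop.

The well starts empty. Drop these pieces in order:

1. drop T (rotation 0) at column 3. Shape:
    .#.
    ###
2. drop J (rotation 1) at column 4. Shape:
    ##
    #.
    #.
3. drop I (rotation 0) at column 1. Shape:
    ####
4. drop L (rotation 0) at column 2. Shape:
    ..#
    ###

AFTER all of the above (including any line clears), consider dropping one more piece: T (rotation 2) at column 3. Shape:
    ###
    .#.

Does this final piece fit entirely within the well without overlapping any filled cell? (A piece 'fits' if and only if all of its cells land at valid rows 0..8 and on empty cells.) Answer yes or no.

Drop 1: T rot0 at col 3 lands with bottom-row=0; cleared 0 line(s) (total 0); column heights now [0 0 0 1 2 1 0], max=2
Drop 2: J rot1 at col 4 lands with bottom-row=2; cleared 0 line(s) (total 0); column heights now [0 0 0 1 5 5 0], max=5
Drop 3: I rot0 at col 1 lands with bottom-row=5; cleared 0 line(s) (total 0); column heights now [0 6 6 6 6 5 0], max=6
Drop 4: L rot0 at col 2 lands with bottom-row=6; cleared 0 line(s) (total 0); column heights now [0 6 7 7 8 5 0], max=8
Test piece T rot2 at col 3 (width 3): heights before test = [0 6 7 7 8 5 0]; fits = False

Answer: no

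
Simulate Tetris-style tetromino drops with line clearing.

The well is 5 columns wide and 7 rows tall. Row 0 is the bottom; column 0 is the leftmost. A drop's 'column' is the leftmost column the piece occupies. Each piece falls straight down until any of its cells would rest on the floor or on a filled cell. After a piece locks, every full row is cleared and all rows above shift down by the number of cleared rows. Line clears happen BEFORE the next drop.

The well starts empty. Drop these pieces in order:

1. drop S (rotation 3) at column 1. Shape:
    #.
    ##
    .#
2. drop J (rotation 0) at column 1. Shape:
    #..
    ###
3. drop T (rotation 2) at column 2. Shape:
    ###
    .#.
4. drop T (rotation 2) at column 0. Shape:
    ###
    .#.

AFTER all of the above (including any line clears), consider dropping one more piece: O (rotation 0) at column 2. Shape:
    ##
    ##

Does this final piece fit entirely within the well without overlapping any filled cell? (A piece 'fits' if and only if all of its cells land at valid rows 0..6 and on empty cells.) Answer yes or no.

Answer: no

Derivation:
Drop 1: S rot3 at col 1 lands with bottom-row=0; cleared 0 line(s) (total 0); column heights now [0 3 2 0 0], max=3
Drop 2: J rot0 at col 1 lands with bottom-row=3; cleared 0 line(s) (total 0); column heights now [0 5 4 4 0], max=5
Drop 3: T rot2 at col 2 lands with bottom-row=4; cleared 0 line(s) (total 0); column heights now [0 5 6 6 6], max=6
Drop 4: T rot2 at col 0 lands with bottom-row=5; cleared 0 line(s) (total 0); column heights now [7 7 7 6 6], max=7
Test piece O rot0 at col 2 (width 2): heights before test = [7 7 7 6 6]; fits = False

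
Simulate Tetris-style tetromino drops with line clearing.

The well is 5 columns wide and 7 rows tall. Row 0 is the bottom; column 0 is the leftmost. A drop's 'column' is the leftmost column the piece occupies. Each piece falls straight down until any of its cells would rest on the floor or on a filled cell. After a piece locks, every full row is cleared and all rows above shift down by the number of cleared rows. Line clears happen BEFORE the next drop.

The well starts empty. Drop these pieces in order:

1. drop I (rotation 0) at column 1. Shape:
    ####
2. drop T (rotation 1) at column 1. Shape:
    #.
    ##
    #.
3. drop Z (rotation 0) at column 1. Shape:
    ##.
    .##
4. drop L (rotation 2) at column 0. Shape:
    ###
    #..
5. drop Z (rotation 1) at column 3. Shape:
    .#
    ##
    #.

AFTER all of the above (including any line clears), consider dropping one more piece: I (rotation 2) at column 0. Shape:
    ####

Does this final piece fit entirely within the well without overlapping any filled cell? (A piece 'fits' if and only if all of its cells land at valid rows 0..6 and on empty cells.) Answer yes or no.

Answer: yes

Derivation:
Drop 1: I rot0 at col 1 lands with bottom-row=0; cleared 0 line(s) (total 0); column heights now [0 1 1 1 1], max=1
Drop 2: T rot1 at col 1 lands with bottom-row=1; cleared 0 line(s) (total 0); column heights now [0 4 3 1 1], max=4
Drop 3: Z rot0 at col 1 lands with bottom-row=3; cleared 0 line(s) (total 0); column heights now [0 5 5 4 1], max=5
Drop 4: L rot2 at col 0 lands with bottom-row=4; cleared 0 line(s) (total 0); column heights now [6 6 6 4 1], max=6
Drop 5: Z rot1 at col 3 lands with bottom-row=4; cleared 1 line(s) (total 1); column heights now [5 5 5 5 6], max=6
Test piece I rot2 at col 0 (width 4): heights before test = [5 5 5 5 6]; fits = True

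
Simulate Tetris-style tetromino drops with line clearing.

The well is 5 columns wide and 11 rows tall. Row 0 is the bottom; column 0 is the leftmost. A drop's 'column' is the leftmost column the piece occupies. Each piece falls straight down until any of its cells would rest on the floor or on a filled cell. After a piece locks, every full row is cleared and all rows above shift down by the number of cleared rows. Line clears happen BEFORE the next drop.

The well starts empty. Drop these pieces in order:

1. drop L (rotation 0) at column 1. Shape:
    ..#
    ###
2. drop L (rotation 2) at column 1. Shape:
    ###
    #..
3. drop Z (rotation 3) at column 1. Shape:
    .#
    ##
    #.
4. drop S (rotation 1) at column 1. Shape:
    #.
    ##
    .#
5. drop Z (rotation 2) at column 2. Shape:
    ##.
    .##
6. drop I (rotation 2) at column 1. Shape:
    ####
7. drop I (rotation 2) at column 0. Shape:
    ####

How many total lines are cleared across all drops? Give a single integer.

Drop 1: L rot0 at col 1 lands with bottom-row=0; cleared 0 line(s) (total 0); column heights now [0 1 1 2 0], max=2
Drop 2: L rot2 at col 1 lands with bottom-row=1; cleared 0 line(s) (total 0); column heights now [0 3 3 3 0], max=3
Drop 3: Z rot3 at col 1 lands with bottom-row=3; cleared 0 line(s) (total 0); column heights now [0 5 6 3 0], max=6
Drop 4: S rot1 at col 1 lands with bottom-row=6; cleared 0 line(s) (total 0); column heights now [0 9 8 3 0], max=9
Drop 5: Z rot2 at col 2 lands with bottom-row=7; cleared 0 line(s) (total 0); column heights now [0 9 9 9 8], max=9
Drop 6: I rot2 at col 1 lands with bottom-row=9; cleared 0 line(s) (total 0); column heights now [0 10 10 10 10], max=10
Drop 7: I rot2 at col 0 lands with bottom-row=10; cleared 0 line(s) (total 0); column heights now [11 11 11 11 10], max=11

Answer: 0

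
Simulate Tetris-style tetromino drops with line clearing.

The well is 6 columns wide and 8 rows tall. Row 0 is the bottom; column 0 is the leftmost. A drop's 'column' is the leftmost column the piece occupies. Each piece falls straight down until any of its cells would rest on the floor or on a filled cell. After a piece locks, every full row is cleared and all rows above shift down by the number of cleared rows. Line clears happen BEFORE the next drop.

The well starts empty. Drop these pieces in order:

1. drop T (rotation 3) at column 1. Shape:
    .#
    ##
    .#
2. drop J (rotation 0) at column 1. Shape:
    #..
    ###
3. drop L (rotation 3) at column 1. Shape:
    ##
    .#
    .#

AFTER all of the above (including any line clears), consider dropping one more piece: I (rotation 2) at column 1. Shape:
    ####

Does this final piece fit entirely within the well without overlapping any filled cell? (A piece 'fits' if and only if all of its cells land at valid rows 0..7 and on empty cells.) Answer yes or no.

Drop 1: T rot3 at col 1 lands with bottom-row=0; cleared 0 line(s) (total 0); column heights now [0 2 3 0 0 0], max=3
Drop 2: J rot0 at col 1 lands with bottom-row=3; cleared 0 line(s) (total 0); column heights now [0 5 4 4 0 0], max=5
Drop 3: L rot3 at col 1 lands with bottom-row=4; cleared 0 line(s) (total 0); column heights now [0 7 7 4 0 0], max=7
Test piece I rot2 at col 1 (width 4): heights before test = [0 7 7 4 0 0]; fits = True

Answer: yes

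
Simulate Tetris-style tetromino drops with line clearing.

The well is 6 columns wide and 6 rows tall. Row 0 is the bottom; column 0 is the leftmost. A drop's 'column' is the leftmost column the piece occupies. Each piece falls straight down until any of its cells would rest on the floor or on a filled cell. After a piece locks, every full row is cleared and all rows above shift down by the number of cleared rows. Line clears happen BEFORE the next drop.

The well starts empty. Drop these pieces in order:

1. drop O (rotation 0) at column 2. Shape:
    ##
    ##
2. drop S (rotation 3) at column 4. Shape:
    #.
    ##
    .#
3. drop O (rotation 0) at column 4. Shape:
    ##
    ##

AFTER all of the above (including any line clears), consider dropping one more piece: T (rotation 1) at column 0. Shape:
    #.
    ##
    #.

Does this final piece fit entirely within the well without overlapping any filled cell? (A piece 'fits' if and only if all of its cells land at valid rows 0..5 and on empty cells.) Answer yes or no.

Answer: yes

Derivation:
Drop 1: O rot0 at col 2 lands with bottom-row=0; cleared 0 line(s) (total 0); column heights now [0 0 2 2 0 0], max=2
Drop 2: S rot3 at col 4 lands with bottom-row=0; cleared 0 line(s) (total 0); column heights now [0 0 2 2 3 2], max=3
Drop 3: O rot0 at col 4 lands with bottom-row=3; cleared 0 line(s) (total 0); column heights now [0 0 2 2 5 5], max=5
Test piece T rot1 at col 0 (width 2): heights before test = [0 0 2 2 5 5]; fits = True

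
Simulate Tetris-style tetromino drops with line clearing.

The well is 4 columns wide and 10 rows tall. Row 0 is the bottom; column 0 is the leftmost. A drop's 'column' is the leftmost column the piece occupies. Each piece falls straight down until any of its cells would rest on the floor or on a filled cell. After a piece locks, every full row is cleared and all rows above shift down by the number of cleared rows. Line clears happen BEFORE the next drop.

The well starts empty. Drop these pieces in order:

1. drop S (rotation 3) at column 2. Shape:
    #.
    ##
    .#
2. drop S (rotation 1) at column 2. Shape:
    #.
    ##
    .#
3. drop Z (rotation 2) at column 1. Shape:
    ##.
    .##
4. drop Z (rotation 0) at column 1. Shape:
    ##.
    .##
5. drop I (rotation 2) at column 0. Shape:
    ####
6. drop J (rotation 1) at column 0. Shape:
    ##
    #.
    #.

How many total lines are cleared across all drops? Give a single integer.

Drop 1: S rot3 at col 2 lands with bottom-row=0; cleared 0 line(s) (total 0); column heights now [0 0 3 2], max=3
Drop 2: S rot1 at col 2 lands with bottom-row=2; cleared 0 line(s) (total 0); column heights now [0 0 5 4], max=5
Drop 3: Z rot2 at col 1 lands with bottom-row=5; cleared 0 line(s) (total 0); column heights now [0 7 7 6], max=7
Drop 4: Z rot0 at col 1 lands with bottom-row=7; cleared 0 line(s) (total 0); column heights now [0 9 9 8], max=9
Drop 5: I rot2 at col 0 lands with bottom-row=9; cleared 1 line(s) (total 1); column heights now [0 9 9 8], max=9
Drop 6: J rot1 at col 0 lands with bottom-row=7; cleared 0 line(s) (total 1); column heights now [10 10 9 8], max=10

Answer: 1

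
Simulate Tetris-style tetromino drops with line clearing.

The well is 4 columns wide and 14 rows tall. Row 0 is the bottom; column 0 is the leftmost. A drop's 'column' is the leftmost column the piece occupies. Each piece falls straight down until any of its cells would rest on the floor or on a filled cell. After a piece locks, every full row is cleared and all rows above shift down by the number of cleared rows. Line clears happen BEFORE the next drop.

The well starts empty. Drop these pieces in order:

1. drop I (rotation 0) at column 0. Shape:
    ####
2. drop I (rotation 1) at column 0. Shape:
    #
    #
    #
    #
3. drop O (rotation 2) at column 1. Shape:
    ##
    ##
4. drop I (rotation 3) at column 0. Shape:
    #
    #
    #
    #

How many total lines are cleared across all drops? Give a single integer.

Drop 1: I rot0 at col 0 lands with bottom-row=0; cleared 1 line(s) (total 1); column heights now [0 0 0 0], max=0
Drop 2: I rot1 at col 0 lands with bottom-row=0; cleared 0 line(s) (total 1); column heights now [4 0 0 0], max=4
Drop 3: O rot2 at col 1 lands with bottom-row=0; cleared 0 line(s) (total 1); column heights now [4 2 2 0], max=4
Drop 4: I rot3 at col 0 lands with bottom-row=4; cleared 0 line(s) (total 1); column heights now [8 2 2 0], max=8

Answer: 1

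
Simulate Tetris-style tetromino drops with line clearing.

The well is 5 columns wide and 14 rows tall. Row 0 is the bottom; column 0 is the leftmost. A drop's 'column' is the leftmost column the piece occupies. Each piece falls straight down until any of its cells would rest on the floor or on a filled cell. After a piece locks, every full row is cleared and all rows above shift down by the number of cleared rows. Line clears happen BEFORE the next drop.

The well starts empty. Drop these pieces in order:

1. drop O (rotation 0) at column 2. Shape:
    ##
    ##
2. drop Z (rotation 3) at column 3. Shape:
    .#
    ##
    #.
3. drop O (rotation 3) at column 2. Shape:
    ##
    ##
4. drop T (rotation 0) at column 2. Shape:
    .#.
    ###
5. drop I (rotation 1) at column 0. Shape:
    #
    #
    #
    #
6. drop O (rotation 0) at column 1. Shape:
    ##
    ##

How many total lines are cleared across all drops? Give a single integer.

Answer: 0

Derivation:
Drop 1: O rot0 at col 2 lands with bottom-row=0; cleared 0 line(s) (total 0); column heights now [0 0 2 2 0], max=2
Drop 2: Z rot3 at col 3 lands with bottom-row=2; cleared 0 line(s) (total 0); column heights now [0 0 2 4 5], max=5
Drop 3: O rot3 at col 2 lands with bottom-row=4; cleared 0 line(s) (total 0); column heights now [0 0 6 6 5], max=6
Drop 4: T rot0 at col 2 lands with bottom-row=6; cleared 0 line(s) (total 0); column heights now [0 0 7 8 7], max=8
Drop 5: I rot1 at col 0 lands with bottom-row=0; cleared 0 line(s) (total 0); column heights now [4 0 7 8 7], max=8
Drop 6: O rot0 at col 1 lands with bottom-row=7; cleared 0 line(s) (total 0); column heights now [4 9 9 8 7], max=9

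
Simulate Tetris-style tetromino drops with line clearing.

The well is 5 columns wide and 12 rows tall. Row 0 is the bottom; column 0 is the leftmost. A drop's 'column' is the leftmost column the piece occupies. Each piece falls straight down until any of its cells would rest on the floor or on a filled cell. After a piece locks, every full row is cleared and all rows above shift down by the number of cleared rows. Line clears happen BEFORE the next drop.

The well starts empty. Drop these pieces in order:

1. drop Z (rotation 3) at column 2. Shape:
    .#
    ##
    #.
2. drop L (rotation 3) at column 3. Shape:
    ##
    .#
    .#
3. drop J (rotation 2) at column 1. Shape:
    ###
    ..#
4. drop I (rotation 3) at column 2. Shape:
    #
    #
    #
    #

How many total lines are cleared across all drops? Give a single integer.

Answer: 0

Derivation:
Drop 1: Z rot3 at col 2 lands with bottom-row=0; cleared 0 line(s) (total 0); column heights now [0 0 2 3 0], max=3
Drop 2: L rot3 at col 3 lands with bottom-row=1; cleared 0 line(s) (total 0); column heights now [0 0 2 4 4], max=4
Drop 3: J rot2 at col 1 lands with bottom-row=4; cleared 0 line(s) (total 0); column heights now [0 6 6 6 4], max=6
Drop 4: I rot3 at col 2 lands with bottom-row=6; cleared 0 line(s) (total 0); column heights now [0 6 10 6 4], max=10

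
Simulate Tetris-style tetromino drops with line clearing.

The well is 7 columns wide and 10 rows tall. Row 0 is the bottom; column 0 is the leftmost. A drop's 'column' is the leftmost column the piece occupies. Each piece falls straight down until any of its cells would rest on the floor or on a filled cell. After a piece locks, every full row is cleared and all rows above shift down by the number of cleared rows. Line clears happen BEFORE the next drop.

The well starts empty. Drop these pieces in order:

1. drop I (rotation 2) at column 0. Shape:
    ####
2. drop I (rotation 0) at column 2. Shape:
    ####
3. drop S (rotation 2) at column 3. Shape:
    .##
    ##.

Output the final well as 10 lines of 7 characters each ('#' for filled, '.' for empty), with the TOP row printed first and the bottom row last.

Drop 1: I rot2 at col 0 lands with bottom-row=0; cleared 0 line(s) (total 0); column heights now [1 1 1 1 0 0 0], max=1
Drop 2: I rot0 at col 2 lands with bottom-row=1; cleared 0 line(s) (total 0); column heights now [1 1 2 2 2 2 0], max=2
Drop 3: S rot2 at col 3 lands with bottom-row=2; cleared 0 line(s) (total 0); column heights now [1 1 2 3 4 4 0], max=4

Answer: .......
.......
.......
.......
.......
.......
....##.
...##..
..####.
####...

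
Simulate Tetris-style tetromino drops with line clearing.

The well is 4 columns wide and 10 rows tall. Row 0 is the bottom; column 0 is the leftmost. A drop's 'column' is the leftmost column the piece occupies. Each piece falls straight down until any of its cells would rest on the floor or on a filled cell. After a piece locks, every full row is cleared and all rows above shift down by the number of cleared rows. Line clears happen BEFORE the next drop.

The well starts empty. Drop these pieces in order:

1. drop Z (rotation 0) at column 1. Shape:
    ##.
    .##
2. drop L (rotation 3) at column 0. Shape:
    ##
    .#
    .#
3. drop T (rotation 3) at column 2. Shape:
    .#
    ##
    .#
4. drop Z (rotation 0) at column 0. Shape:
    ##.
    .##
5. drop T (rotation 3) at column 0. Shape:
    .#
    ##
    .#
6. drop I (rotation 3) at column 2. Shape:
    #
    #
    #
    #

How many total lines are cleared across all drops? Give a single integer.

Answer: 0

Derivation:
Drop 1: Z rot0 at col 1 lands with bottom-row=0; cleared 0 line(s) (total 0); column heights now [0 2 2 1], max=2
Drop 2: L rot3 at col 0 lands with bottom-row=2; cleared 0 line(s) (total 0); column heights now [5 5 2 1], max=5
Drop 3: T rot3 at col 2 lands with bottom-row=1; cleared 0 line(s) (total 0); column heights now [5 5 3 4], max=5
Drop 4: Z rot0 at col 0 lands with bottom-row=5; cleared 0 line(s) (total 0); column heights now [7 7 6 4], max=7
Drop 5: T rot3 at col 0 lands with bottom-row=7; cleared 0 line(s) (total 0); column heights now [9 10 6 4], max=10
Drop 6: I rot3 at col 2 lands with bottom-row=6; cleared 0 line(s) (total 0); column heights now [9 10 10 4], max=10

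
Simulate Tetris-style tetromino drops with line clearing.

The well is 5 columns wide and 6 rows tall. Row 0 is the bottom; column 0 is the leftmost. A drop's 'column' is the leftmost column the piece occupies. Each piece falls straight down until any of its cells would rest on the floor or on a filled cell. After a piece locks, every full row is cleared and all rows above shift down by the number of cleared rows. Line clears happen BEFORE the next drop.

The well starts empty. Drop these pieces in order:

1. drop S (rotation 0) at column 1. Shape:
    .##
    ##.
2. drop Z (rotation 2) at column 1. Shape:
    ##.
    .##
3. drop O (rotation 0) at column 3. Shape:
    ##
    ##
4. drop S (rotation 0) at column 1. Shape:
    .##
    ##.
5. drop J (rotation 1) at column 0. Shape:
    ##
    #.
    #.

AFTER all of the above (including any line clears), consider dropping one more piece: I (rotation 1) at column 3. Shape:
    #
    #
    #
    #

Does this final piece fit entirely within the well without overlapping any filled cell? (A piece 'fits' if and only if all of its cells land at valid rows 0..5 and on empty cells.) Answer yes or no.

Answer: no

Derivation:
Drop 1: S rot0 at col 1 lands with bottom-row=0; cleared 0 line(s) (total 0); column heights now [0 1 2 2 0], max=2
Drop 2: Z rot2 at col 1 lands with bottom-row=2; cleared 0 line(s) (total 0); column heights now [0 4 4 3 0], max=4
Drop 3: O rot0 at col 3 lands with bottom-row=3; cleared 0 line(s) (total 0); column heights now [0 4 4 5 5], max=5
Drop 4: S rot0 at col 1 lands with bottom-row=4; cleared 0 line(s) (total 0); column heights now [0 5 6 6 5], max=6
Drop 5: J rot1 at col 0 lands with bottom-row=3; cleared 2 line(s) (total 2); column heights now [4 4 4 4 0], max=4
Test piece I rot1 at col 3 (width 1): heights before test = [4 4 4 4 0]; fits = False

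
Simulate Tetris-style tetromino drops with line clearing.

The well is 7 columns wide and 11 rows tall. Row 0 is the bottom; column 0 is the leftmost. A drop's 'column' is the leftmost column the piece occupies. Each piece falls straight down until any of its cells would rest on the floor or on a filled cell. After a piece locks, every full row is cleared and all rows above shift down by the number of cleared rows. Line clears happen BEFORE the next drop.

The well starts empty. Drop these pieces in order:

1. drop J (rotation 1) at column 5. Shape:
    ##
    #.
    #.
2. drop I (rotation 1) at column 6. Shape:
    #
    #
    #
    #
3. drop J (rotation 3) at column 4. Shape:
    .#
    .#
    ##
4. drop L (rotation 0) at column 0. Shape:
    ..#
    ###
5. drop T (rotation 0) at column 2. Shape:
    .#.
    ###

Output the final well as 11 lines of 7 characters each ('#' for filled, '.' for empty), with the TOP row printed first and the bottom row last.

Answer: .......
.......
.......
.......
......#
...#.##
..#####
....###
.....##
..#..#.
###..#.

Derivation:
Drop 1: J rot1 at col 5 lands with bottom-row=0; cleared 0 line(s) (total 0); column heights now [0 0 0 0 0 3 3], max=3
Drop 2: I rot1 at col 6 lands with bottom-row=3; cleared 0 line(s) (total 0); column heights now [0 0 0 0 0 3 7], max=7
Drop 3: J rot3 at col 4 lands with bottom-row=3; cleared 0 line(s) (total 0); column heights now [0 0 0 0 4 6 7], max=7
Drop 4: L rot0 at col 0 lands with bottom-row=0; cleared 0 line(s) (total 0); column heights now [1 1 2 0 4 6 7], max=7
Drop 5: T rot0 at col 2 lands with bottom-row=4; cleared 0 line(s) (total 0); column heights now [1 1 5 6 5 6 7], max=7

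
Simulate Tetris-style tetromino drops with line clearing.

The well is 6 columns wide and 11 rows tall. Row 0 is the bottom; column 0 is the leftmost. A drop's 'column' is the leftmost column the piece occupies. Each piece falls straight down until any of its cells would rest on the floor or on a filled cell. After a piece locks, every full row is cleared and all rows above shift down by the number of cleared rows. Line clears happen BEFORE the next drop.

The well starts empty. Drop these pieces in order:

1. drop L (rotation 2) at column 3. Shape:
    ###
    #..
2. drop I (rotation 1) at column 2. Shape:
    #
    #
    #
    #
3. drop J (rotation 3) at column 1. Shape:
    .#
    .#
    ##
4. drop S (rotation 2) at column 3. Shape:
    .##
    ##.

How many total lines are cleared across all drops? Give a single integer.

Drop 1: L rot2 at col 3 lands with bottom-row=0; cleared 0 line(s) (total 0); column heights now [0 0 0 2 2 2], max=2
Drop 2: I rot1 at col 2 lands with bottom-row=0; cleared 0 line(s) (total 0); column heights now [0 0 4 2 2 2], max=4
Drop 3: J rot3 at col 1 lands with bottom-row=4; cleared 0 line(s) (total 0); column heights now [0 5 7 2 2 2], max=7
Drop 4: S rot2 at col 3 lands with bottom-row=2; cleared 0 line(s) (total 0); column heights now [0 5 7 3 4 4], max=7

Answer: 0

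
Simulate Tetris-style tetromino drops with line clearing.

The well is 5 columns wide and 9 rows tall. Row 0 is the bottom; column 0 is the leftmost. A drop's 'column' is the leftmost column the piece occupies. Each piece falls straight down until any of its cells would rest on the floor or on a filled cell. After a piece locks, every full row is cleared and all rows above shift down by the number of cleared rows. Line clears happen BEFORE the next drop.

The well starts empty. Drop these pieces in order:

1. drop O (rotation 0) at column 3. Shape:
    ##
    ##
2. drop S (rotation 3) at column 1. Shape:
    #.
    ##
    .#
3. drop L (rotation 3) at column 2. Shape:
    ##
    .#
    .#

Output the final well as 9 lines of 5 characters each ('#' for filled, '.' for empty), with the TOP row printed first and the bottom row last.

Drop 1: O rot0 at col 3 lands with bottom-row=0; cleared 0 line(s) (total 0); column heights now [0 0 0 2 2], max=2
Drop 2: S rot3 at col 1 lands with bottom-row=0; cleared 0 line(s) (total 0); column heights now [0 3 2 2 2], max=3
Drop 3: L rot3 at col 2 lands with bottom-row=2; cleared 0 line(s) (total 0); column heights now [0 3 5 5 2], max=5

Answer: .....
.....
.....
.....
..##.
...#.
.#.#.
.####
..###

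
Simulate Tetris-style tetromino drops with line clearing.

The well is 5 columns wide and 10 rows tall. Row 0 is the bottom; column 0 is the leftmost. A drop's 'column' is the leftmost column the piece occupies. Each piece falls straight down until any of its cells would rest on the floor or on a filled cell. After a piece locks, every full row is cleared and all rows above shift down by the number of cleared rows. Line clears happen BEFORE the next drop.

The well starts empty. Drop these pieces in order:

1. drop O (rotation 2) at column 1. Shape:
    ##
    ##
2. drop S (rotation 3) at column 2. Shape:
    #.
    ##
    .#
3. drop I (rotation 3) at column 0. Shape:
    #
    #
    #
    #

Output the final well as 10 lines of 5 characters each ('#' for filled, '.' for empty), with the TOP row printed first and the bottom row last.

Drop 1: O rot2 at col 1 lands with bottom-row=0; cleared 0 line(s) (total 0); column heights now [0 2 2 0 0], max=2
Drop 2: S rot3 at col 2 lands with bottom-row=1; cleared 0 line(s) (total 0); column heights now [0 2 4 3 0], max=4
Drop 3: I rot3 at col 0 lands with bottom-row=0; cleared 0 line(s) (total 0); column heights now [4 2 4 3 0], max=4

Answer: .....
.....
.....
.....
.....
.....
#.#..
#.##.
####.
###..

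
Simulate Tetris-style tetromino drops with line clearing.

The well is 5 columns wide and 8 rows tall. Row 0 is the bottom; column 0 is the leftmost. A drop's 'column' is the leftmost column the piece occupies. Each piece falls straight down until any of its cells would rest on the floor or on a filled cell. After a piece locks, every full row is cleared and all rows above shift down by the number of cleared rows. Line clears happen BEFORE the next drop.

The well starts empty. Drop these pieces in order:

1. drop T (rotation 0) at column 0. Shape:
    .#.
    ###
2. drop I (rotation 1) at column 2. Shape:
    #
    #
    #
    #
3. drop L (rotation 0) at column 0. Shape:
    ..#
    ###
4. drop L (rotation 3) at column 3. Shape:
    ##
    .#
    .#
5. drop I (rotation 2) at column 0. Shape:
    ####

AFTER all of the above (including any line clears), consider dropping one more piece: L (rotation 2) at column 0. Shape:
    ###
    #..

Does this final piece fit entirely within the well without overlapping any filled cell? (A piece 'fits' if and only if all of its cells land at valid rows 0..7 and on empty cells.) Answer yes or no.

Drop 1: T rot0 at col 0 lands with bottom-row=0; cleared 0 line(s) (total 0); column heights now [1 2 1 0 0], max=2
Drop 2: I rot1 at col 2 lands with bottom-row=1; cleared 0 line(s) (total 0); column heights now [1 2 5 0 0], max=5
Drop 3: L rot0 at col 0 lands with bottom-row=5; cleared 0 line(s) (total 0); column heights now [6 6 7 0 0], max=7
Drop 4: L rot3 at col 3 lands with bottom-row=0; cleared 0 line(s) (total 0); column heights now [6 6 7 3 3], max=7
Drop 5: I rot2 at col 0 lands with bottom-row=7; cleared 0 line(s) (total 0); column heights now [8 8 8 8 3], max=8
Test piece L rot2 at col 0 (width 3): heights before test = [8 8 8 8 3]; fits = False

Answer: no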